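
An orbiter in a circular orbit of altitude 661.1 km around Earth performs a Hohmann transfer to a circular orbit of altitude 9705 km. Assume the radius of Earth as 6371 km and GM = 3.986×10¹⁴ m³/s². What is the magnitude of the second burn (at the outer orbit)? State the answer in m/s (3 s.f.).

Δv ≈ 1090 m/s

r₁ = 6371 + 661.1 = 7032.1 km = 7.0321×10⁶ m.
r₂ = 6371 + 9705 = 16076 km = 1.6076×10⁷ m.
Transfer ellipse a_t = (r₁ + r₂)/2 = 1.155×10⁷ m.
At r₁: circular v_c1 = √(μ/r₁) = 7529 m/s; transfer-perigee v_p = √[μ(2/r₁ − 1/a_t)] = 8881 m/s.
At r₂: circular v_c2 = √(μ/r₂) = 4979 m/s; transfer-apogee v_a = √[μ(2/r₂ − 1/a_t)] = 3885 m/s.
Δv₂ = v_c2 − v_a = 1095 m/s.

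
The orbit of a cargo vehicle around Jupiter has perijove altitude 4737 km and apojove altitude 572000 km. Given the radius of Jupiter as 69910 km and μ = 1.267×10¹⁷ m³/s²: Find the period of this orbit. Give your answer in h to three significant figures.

r_p = 69910 + 4737 = 74647 km = 7.4647×10⁷ m.
r_a = 69910 + 572000 = 641910 km = 6.4191×10⁸ m.
Semi-major axis a = (r_p + r_a)/2 = (74647 + 6.4191×10⁵)/2 = 3.5828×10⁵ km = 3.583×10⁸ m.
By Kepler's third law T = 2π√(a³/μ) = 2π × 1.905×10⁴ = 1.197×10⁵ s.
= 33.25 h.

T ≈ 33.3 h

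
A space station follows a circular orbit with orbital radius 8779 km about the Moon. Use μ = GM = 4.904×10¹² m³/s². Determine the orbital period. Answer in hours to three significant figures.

r = 8779 km = 8.779×10⁶ m.
Kepler's third law: T = 2π√(r³/μ) = 2π√((8.779×10⁶)³ / 4.904×10¹²).
r³/μ = 1.380×10⁸ s², so T = 2π × 1.175×10⁴ = 7.380×10⁴ s.
Converting: 7.380×10⁴ s ÷ 3600 = 20.50 hours.

T ≈ 20.5 hours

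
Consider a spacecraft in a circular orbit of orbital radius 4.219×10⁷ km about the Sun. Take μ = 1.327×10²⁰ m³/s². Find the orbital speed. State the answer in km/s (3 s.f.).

r = 4.219×10⁷ km = 4.219×10¹⁰ m.
For a circular orbit v = √(μ/r) = √(1.327×10²⁰ / 4.219×10¹⁰) = √(3.145×10⁹) = 56080 m/s.
That is 56.08 km/s.

v ≈ 56.1 km/s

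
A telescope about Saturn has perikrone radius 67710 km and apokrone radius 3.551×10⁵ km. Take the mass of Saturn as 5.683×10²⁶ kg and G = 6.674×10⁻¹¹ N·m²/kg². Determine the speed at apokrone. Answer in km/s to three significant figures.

μ = GM = 6.674×10⁻¹¹ × 5.683×10²⁶ = 3.793×10¹⁶ m³/s².
Semi-major axis a = (r_p + r_a)/2 = 2.1140×10⁵ km = 2.114×10⁸ m.
Vis-viva: v² = μ(2/r − 1/a) = 3.793×10¹⁶ × (5.632×10⁻⁹ − 4.730×10⁻⁹) = 3.421×10⁷ m²/s².
v = 5849 m/s = 5.849 km/s.

v ≈ 5.85 km/s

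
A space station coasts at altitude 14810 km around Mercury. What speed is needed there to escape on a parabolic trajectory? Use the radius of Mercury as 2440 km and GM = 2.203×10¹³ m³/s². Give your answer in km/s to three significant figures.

v_esc ≈ 1.60 km/s

r = 2440 + 14810 = 17250 km = 1.7250×10⁷ m.
Escape speed v_esc = √(2μ/r) = √(2 × 2.203×10¹³ / 1.725×10⁷) = √(2.554×10⁶) = 1598 m/s.
= 1.598 km/s.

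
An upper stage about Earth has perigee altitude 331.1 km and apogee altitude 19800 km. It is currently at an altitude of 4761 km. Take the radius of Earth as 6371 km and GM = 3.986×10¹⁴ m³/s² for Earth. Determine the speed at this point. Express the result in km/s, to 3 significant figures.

r_p = 6371 + 331.1 = 6702.1 km = 6.7021×10⁶ m.
r_a = 6371 + 19800 = 26171 km = 2.6171×10⁷ m.
r = 6371 + 4761 = 11132 km = 1.113×10⁷ m.
Semi-major axis a = (r_p + r_a)/2 = 16437 km = 1.644×10⁷ m.
Vis-viva: v² = μ(2/r − 1/a) = 3.986×10¹⁴ × (1.797×10⁻⁷ − 6.084×10⁻⁸) = 4.736×10⁷ m²/s².
v = 6882 m/s = 6.882 km/s.

v ≈ 6.88 km/s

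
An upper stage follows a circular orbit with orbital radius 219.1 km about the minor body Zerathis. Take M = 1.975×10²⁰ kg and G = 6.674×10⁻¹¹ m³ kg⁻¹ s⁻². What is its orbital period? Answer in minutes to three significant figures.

T ≈ 93.5 minutes

μ = GM = 6.674×10⁻¹¹ × 1.975×10²⁰ = 1.318×10¹⁰ m³/s².
r = 219.1 km = 2.191×10⁵ m.
Kepler's third law: T = 2π√(r³/μ) = 2π√((2.191×10⁵)³ / 1.318×10¹⁰).
r³/μ = 7.979×10⁵ s², so T = 2π × 8.933×10² = 5.613×10³ s.
Converting: 5.613×10³ s ÷ 60.00 = 93.54 minutes.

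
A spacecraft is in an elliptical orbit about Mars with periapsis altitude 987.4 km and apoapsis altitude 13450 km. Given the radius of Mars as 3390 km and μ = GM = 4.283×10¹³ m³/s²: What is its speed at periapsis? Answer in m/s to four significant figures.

v ≈ 3941 m/s

r_p = 3390 + 987.4 = 4377.4 km = 4.3774×10⁶ m.
r_a = 3390 + 13450 = 16840 km = 1.6840×10⁷ m.
Semi-major axis a = (r_p + r_a)/2 = 10609 km = 1.061×10⁷ m.
Vis-viva: v² = μ(2/r − 1/a) = 4.283×10¹³ × (4.569×10⁻⁷ − 9.426×10⁻⁸) = 1.553×10⁷ m²/s².
v = 3941 m/s.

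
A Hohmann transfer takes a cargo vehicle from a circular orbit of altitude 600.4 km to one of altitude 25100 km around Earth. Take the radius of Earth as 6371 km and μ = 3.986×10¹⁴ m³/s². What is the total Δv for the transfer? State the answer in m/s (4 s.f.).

Δv_total ≈ 3530 m/s

r₁ = 6371 + 600.4 = 6971.4 km = 6.9714×10⁶ m.
r₂ = 6371 + 25100 = 31471 km = 3.1471×10⁷ m.
Transfer ellipse a_t = (r₁ + r₂)/2 = 1.922×10⁷ m.
At r₁: circular v_c1 = √(μ/r₁) = 7562 m/s; transfer-perigee v_p = √[μ(2/r₁ − 1/a_t)] = 9676 m/s.
Δv₁ = v_p − v_c1 = 2114 m/s.
At r₂: circular v_c2 = √(μ/r₂) = 3559 m/s; transfer-apogee v_a = √[μ(2/r₂ − 1/a_t)] = 2143 m/s.
Δv₂ = v_c2 − v_a = 1416 m/s.
Total Δv = Δv₁ + Δv₂ = 3530 m/s.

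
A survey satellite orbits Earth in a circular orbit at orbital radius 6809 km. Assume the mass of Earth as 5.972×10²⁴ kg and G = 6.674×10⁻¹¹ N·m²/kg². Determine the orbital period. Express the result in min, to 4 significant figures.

T ≈ 93.20 min

μ = GM = 6.674×10⁻¹¹ × 5.972×10²⁴ = 3.986×10¹⁴ m³/s².
r = 6809 km = 6.809×10⁶ m.
Kepler's third law: T = 2π√(r³/μ) = 2π√((6.809×10⁶)³ / 3.986×10¹⁴).
r³/μ = 7.920×10⁵ s², so T = 2π × 8.900×10² = 5.592×10³ s.
Converting: 5.592×10³ s ÷ 60.00 = 93.20 min.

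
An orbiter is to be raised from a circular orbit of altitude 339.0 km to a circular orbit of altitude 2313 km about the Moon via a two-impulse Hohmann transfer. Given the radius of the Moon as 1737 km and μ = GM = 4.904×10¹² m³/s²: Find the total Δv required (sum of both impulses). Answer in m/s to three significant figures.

r₁ = 1737 + 339.0 = 2076.0 km = 2.0760×10⁶ m.
r₂ = 1737 + 2313 = 4050.0 km = 4.0500×10⁶ m.
Transfer ellipse a_t = (r₁ + r₂)/2 = 3.063×10⁶ m.
At r₁: circular v_c1 = √(μ/r₁) = 1537 m/s; transfer-perilune v_p = √[μ(2/r₁ − 1/a_t)] = 1767 m/s.
Δv₁ = v_p − v_c1 = 230.4 m/s.
At r₂: circular v_c2 = √(μ/r₂) = 1100 m/s; transfer-apolune v_a = √[μ(2/r₂ − 1/a_t)] = 905.9 m/s.
Δv₂ = v_c2 − v_a = 194.5 m/s.
Total Δv = Δv₁ + Δv₂ = 424.8 m/s.

Δv_total ≈ 425 m/s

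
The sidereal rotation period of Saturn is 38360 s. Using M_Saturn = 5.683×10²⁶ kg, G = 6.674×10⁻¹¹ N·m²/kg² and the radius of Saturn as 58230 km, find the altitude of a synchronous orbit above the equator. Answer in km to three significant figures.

h_sync ≈ 54000 km

μ = GM = 6.674×10⁻¹¹ × 5.683×10²⁶ = 3.793×10¹⁶ m³/s².
A synchronous orbit has period T, so by Kepler's third law a = (μT²/4π²)^(1/3).
μT²/4π² = 3.793×10¹⁶ × (3.836×10⁴)² / 39.48 = 1.414×10²⁴ m³.
a = 1.122×10⁸ m = 1.1223×10⁵ km.
Altitude h = a − R = 1.1223×10⁵ − 58230 = 54003 km.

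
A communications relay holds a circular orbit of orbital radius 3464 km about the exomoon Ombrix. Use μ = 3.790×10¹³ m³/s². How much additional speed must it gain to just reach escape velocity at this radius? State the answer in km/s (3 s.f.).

r = 3464 km = 3.464×10⁶ m.
Circular speed v_c = √(μ/r) = 3308 m/s.
Escape speed v_esc = √(2μ/r) = √2 × v_c = 4678 m/s.
Δv = v_esc − v_c = 1370 m/s = 1.370 km/s.

Δv ≈ 1.37 km/s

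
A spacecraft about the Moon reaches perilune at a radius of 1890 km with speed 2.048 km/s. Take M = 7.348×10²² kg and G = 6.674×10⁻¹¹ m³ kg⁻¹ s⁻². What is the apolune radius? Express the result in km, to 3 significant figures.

μ = GM = 6.674×10⁻¹¹ × 7.348×10²² = 4.904×10¹² m³/s².
r_p = 1.890×10⁶ m.
Specific energy ε = v²/2 − μ/r = -4.976×10⁵ J/kg, so a = −μ/(2ε) = 4.928×10⁶ m.
The apsides satisfy r_p + r_a = 2a, so the apolune radius is 2a − r_p = 7.966×10⁶ m = 7965.7 km.

apolune radius ≈ 7970 km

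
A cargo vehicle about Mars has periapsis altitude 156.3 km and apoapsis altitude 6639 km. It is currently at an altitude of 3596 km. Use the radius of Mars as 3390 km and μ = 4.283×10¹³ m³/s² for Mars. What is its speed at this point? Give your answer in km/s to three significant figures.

v ≈ 2.44 km/s

r_p = 3390 + 156.3 = 3546.3 km = 3.5463×10⁶ m.
r_a = 3390 + 6639 = 10029 km = 1.0029×10⁷ m.
r = 3390 + 3596 = 6986.0 km = 6.986×10⁶ m.
Semi-major axis a = (r_p + r_a)/2 = 6787.6 km = 6.788×10⁶ m.
Vis-viva: v² = μ(2/r − 1/a) = 4.283×10¹³ × (2.863×10⁻⁷ − 1.473×10⁻⁷) = 5.952×10⁶ m²/s².
v = 2440 m/s = 2.440 km/s.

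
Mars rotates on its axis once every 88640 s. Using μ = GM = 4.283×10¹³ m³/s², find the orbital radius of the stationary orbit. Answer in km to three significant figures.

A synchronous orbit has period T, so by Kepler's third law a = (μT²/4π²)^(1/3).
μT²/4π² = 4.283×10¹³ × (8.864×10⁴)² / 39.48 = 8.524×10²¹ m³.
a = 2.043×10⁷ m = 20428 km.

r_sync ≈ 20400 km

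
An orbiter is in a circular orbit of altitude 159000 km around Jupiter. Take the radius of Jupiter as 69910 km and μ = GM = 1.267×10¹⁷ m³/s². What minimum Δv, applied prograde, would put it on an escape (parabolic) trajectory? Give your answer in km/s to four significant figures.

Δv ≈ 9.745 km/s

r = 69910 + 159000 = 228910 km = 2.2891×10⁸ m.
Circular speed v_c = √(μ/r) = 23530 m/s.
Escape speed v_esc = √(2μ/r) = √2 × v_c = 33270 m/s.
Δv = v_esc − v_c = 9745 m/s = 9.745 km/s.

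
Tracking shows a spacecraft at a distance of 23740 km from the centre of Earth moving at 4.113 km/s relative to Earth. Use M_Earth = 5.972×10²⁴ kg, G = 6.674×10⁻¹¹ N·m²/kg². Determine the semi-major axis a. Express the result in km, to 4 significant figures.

μ = GM = 6.674×10⁻¹¹ × 5.972×10²⁴ = 3.986×10¹⁴ m³/s².
r = 2.374×10⁷ m.
Vis-viva rearranged: 1/a = 2/r − v²/μ = 8.425×10⁻⁸ − 4.244×10⁻⁸ = 4.180×10⁻⁸ m⁻¹.
a = 2.392×10⁷ m = 23922 km.

a ≈ 23920 km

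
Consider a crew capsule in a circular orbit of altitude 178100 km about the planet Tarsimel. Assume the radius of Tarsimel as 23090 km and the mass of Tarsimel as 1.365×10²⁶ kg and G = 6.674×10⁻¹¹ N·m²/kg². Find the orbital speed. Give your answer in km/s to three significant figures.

μ = GM = 6.674×10⁻¹¹ × 1.365×10²⁶ = 9.110×10¹⁵ m³/s².
r = 23090 + 178100 = 201190 km = 2.0119×10⁸ m.
For a circular orbit v = √(μ/r) = √(9.110×10¹⁵ / 2.012×10⁸) = √(4.528×10⁷) = 6729 m/s.
That is 6.729 km/s.

v ≈ 6.73 km/s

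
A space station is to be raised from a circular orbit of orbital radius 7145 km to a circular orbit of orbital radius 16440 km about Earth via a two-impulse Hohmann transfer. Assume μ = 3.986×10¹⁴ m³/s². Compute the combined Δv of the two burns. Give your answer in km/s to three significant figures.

r₁ = 7145 km = 7.145×10⁶ m.
r₂ = 16440 km = 1.644×10⁷ m.
Transfer ellipse a_t = (r₁ + r₂)/2 = 1.179×10⁷ m.
At r₁: circular v_c1 = √(μ/r₁) = 7469 m/s; transfer-perigee v_p = √[μ(2/r₁ − 1/a_t)] = 8819 m/s.
Δv₁ = v_p − v_c1 = 1350 m/s.
At r₂: circular v_c2 = √(μ/r₂) = 4924 m/s; transfer-apogee v_a = √[μ(2/r₂ − 1/a_t)] = 3833 m/s.
Δv₂ = v_c2 − v_a = 1091 m/s.
Total Δv = Δv₁ + Δv₂ = 2441 m/s = 2.441 km/s.

Δv_total ≈ 2.44 km/s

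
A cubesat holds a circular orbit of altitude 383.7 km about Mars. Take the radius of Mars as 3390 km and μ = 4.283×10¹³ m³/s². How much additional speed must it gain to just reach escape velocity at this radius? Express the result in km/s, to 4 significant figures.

r = 3390 + 383.7 = 3773.7 km = 3.7737×10⁶ m.
Circular speed v_c = √(μ/r) = 3369 m/s.
Escape speed v_esc = √(2μ/r) = √2 × v_c = 4764 m/s.
Δv = v_esc − v_c = 1395 m/s = 1.395 km/s.

Δv ≈ 1.395 km/s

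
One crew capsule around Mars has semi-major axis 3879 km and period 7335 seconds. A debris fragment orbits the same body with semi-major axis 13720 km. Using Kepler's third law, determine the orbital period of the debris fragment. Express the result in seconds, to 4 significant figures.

T₂ ≈ 48790 seconds

Kepler's third law: T² ∝ a³, so T₂ = T₁ (a₂/a₁)^(3/2).
a₂/a₁ = 3.537, (a₂/a₁)^(3/2) = 6.652.
T₂ = 7335 × 6.652 = 48790 seconds.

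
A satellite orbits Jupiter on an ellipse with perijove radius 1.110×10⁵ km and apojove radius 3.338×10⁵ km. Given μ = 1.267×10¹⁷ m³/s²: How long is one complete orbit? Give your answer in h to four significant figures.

Semi-major axis a = (r_p + r_a)/2 = (1.1100×10⁵ + 3.3380×10⁵)/2 = 2.2240×10⁵ km = 2.224×10⁸ m.
By Kepler's third law T = 2π√(a³/μ) = 2π × 9.318×10³ = 5.855×10⁴ s.
= 16.26 h.

T ≈ 16.26 h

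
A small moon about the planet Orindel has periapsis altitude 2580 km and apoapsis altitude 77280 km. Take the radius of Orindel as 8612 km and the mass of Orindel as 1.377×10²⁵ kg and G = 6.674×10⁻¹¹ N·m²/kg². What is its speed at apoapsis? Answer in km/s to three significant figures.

v ≈ 1.57 km/s

μ = GM = 6.674×10⁻¹¹ × 1.377×10²⁵ = 9.190×10¹⁴ m³/s².
r_p = 8612 + 2580 = 11192 km = 1.1192×10⁷ m.
r_a = 8612 + 77280 = 85892 km = 8.5892×10⁷ m.
Semi-major axis a = (r_p + r_a)/2 = 48542 km = 4.854×10⁷ m.
Vis-viva: v² = μ(2/r − 1/a) = 9.190×10¹⁴ × (2.329×10⁻⁸ − 2.060×10⁻⁸) = 2.467×10⁶ m²/s².
v = 1571 m/s = 1.571 km/s.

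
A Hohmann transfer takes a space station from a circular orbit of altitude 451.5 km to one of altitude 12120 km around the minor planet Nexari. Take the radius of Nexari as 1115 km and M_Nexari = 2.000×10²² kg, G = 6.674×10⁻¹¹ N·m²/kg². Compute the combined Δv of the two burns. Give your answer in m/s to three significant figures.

μ = GM = 6.674×10⁻¹¹ × 2.000×10²² = 1.335×10¹² m³/s².
r₁ = 1115 + 451.5 = 1566.5 km = 1.5665×10⁶ m.
r₂ = 1115 + 12120 = 13235 km = 1.3235×10⁷ m.
Transfer ellipse a_t = (r₁ + r₂)/2 = 7.401×10⁶ m.
At r₁: circular v_c1 = √(μ/r₁) = 923.1 m/s; transfer-periapsis v_p = √[μ(2/r₁ − 1/a_t)] = 1234 m/s.
Δv₁ = v_p − v_c1 = 311.3 m/s.
At r₂: circular v_c2 = √(μ/r₂) = 317.6 m/s; transfer-apoapsis v_a = √[μ(2/r₂ − 1/a_t)] = 146.1 m/s.
Δv₂ = v_c2 − v_a = 171.5 m/s.
Total Δv = Δv₁ + Δv₂ = 482.8 m/s.

Δv_total ≈ 483 m/s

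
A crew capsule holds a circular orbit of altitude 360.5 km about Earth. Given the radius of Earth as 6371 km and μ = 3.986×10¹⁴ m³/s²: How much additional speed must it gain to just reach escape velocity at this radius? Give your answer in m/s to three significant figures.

r = 6371 + 360.5 = 6731.5 km = 6.7315×10⁶ m.
Circular speed v_c = √(μ/r) = 7695 m/s.
Escape speed v_esc = √(2μ/r) = √2 × v_c = 10880 m/s.
Δv = v_esc − v_c = 3187 m/s.

Δv ≈ 3190 m/s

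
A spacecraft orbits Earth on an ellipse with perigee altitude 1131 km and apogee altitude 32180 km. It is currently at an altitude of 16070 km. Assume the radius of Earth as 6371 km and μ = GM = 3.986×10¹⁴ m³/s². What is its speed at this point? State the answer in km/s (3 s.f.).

v ≈ 4.27 km/s

r_p = 6371 + 1131 = 7502.0 km = 7.5020×10⁶ m.
r_a = 6371 + 32180 = 38551 km = 3.8551×10⁷ m.
r = 6371 + 16070 = 22441 km = 2.244×10⁷ m.
Semi-major axis a = (r_p + r_a)/2 = 23026 km = 2.303×10⁷ m.
Vis-viva: v² = μ(2/r − 1/a) = 3.986×10¹⁴ × (8.912×10⁻⁸ − 4.343×10⁻⁸) = 1.821×10⁷ m²/s².
v = 4268 m/s = 4.268 km/s.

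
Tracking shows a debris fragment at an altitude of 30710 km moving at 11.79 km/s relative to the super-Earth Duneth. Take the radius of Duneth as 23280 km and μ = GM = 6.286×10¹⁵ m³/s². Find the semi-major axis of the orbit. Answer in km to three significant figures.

r = 23280 + 30710 = 53990 km = 5.399×10⁷ m.
Vis-viva rearranged: 1/a = 2/r − v²/μ = 3.704×10⁻⁸ − 2.211×10⁻⁸ = 1.493×10⁻⁸ m⁻¹.
a = 6.698×10⁷ m = 66976 km.

a ≈ 67000 km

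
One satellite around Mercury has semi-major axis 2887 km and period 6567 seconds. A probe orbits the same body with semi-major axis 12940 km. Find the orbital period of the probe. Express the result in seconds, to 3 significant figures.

Kepler's third law: T² ∝ a³, so T₂ = T₁ (a₂/a₁)^(3/2).
a₂/a₁ = 4.482, (a₂/a₁)^(3/2) = 9.489.
T₂ = 6567 × 9.489 = 62320 seconds.

T₂ ≈ 62300 seconds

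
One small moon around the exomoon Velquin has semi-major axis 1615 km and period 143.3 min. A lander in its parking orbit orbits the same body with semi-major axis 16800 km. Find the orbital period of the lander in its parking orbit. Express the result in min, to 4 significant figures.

Kepler's third law: T² ∝ a³, so T₂ = T₁ (a₂/a₁)^(3/2).
a₂/a₁ = 10.40, (a₂/a₁)^(3/2) = 33.55.
T₂ = 143.3 × 33.55 = 4808 min.

T₂ ≈ 4808 min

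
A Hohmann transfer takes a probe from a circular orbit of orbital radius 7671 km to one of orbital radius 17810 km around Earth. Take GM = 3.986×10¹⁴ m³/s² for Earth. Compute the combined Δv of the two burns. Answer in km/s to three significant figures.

r₁ = 7671 km = 7.671×10⁶ m.
r₂ = 17810 km = 1.781×10⁷ m.
Transfer ellipse a_t = (r₁ + r₂)/2 = 1.274×10⁷ m.
At r₁: circular v_c1 = √(μ/r₁) = 7208 m/s; transfer-perigee v_p = √[μ(2/r₁ − 1/a_t)] = 8523 m/s.
Δv₁ = v_p − v_c1 = 1314 m/s.
At r₂: circular v_c2 = √(μ/r₂) = 4731 m/s; transfer-apogee v_a = √[μ(2/r₂ − 1/a_t)] = 3671 m/s.
Δv₂ = v_c2 − v_a = 1060 m/s.
Total Δv = Δv₁ + Δv₂ = 2374 m/s = 2.374 km/s.

Δv_total ≈ 2.37 km/s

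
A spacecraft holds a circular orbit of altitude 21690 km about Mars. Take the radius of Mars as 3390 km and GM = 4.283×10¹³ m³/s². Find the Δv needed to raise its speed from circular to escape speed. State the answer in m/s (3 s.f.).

r = 3390 + 21690 = 25080 km = 2.5080×10⁷ m.
Circular speed v_c = √(μ/r) = 1307 m/s.
Escape speed v_esc = √(2μ/r) = √2 × v_c = 1848 m/s.
Δv = v_esc − v_c = 541.3 m/s.

Δv ≈ 541 m/s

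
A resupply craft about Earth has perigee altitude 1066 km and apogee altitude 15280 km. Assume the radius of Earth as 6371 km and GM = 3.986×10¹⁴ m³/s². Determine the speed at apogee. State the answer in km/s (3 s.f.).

r_p = 6371 + 1066 = 7437.0 km = 7.4370×10⁶ m.
r_a = 6371 + 15280 = 21651 km = 2.1651×10⁷ m.
Semi-major axis a = (r_p + r_a)/2 = 14544 km = 1.454×10⁷ m.
Vis-viva: v² = μ(2/r − 1/a) = 3.986×10¹⁴ × (9.237×10⁻⁸ − 6.876×10⁻⁸) = 9.414×10⁶ m²/s².
v = 3068 m/s = 3.068 km/s.

v ≈ 3.07 km/s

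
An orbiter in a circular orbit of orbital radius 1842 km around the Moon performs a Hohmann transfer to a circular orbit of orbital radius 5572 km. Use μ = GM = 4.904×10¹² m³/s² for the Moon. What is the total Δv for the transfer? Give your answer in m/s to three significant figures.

r₁ = 1842 km = 1.842×10⁶ m.
r₂ = 5572 km = 5.572×10⁶ m.
Transfer ellipse a_t = (r₁ + r₂)/2 = 3.707×10⁶ m.
At r₁: circular v_c1 = √(μ/r₁) = 1632 m/s; transfer-perilune v_p = √[μ(2/r₁ − 1/a_t)] = 2000 m/s.
Δv₁ = v_p − v_c1 = 368.8 m/s.
At r₂: circular v_c2 = √(μ/r₂) = 938.1 m/s; transfer-apolune v_a = √[μ(2/r₂ − 1/a_t)] = 661.3 m/s.
Δv₂ = v_c2 − v_a = 276.8 m/s.
Total Δv = Δv₁ + Δv₂ = 645.6 m/s.

Δv_total ≈ 646 m/s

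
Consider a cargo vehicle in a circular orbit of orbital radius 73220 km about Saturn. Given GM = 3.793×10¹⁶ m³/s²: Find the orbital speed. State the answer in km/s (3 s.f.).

r = 73220 km = 7.322×10⁷ m.
For a circular orbit v = √(μ/r) = √(3.793×10¹⁶ / 7.322×10⁷) = √(5.180×10⁸) = 22760 m/s.
That is 22.76 km/s.

v ≈ 22.8 km/s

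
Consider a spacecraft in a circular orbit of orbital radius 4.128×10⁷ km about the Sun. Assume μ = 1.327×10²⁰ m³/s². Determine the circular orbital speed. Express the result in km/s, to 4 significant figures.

v ≈ 56.70 km/s

r = 4.128×10⁷ km = 4.128×10¹⁰ m.
For a circular orbit v = √(μ/r) = √(1.327×10²⁰ / 4.128×10¹⁰) = √(3.215×10⁹) = 56700 m/s.
That is 56.70 km/s.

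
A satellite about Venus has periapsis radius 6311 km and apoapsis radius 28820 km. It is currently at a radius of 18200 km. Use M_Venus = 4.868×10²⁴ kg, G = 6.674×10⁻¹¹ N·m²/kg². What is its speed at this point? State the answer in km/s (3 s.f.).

μ = GM = 6.674×10⁻¹¹ × 4.868×10²⁴ = 3.249×10¹⁴ m³/s².
Semi-major axis a = (r_p + r_a)/2 = 17566 km = 1.757×10⁷ m.
Vis-viva: v² = μ(2/r − 1/a) = 3.249×10¹⁴ × (1.099×10⁻⁷ − 5.693×10⁻⁸) = 1.721×10⁷ m²/s².
v = 4148 m/s = 4.148 km/s.

v ≈ 4.15 km/s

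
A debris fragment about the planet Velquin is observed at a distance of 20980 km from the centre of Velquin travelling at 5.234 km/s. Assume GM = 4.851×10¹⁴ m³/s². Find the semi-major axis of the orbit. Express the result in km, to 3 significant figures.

r = 2.098×10⁷ m.
Vis-viva rearranged: 1/a = 2/r − v²/μ = 9.533×10⁻⁸ − 5.647×10⁻⁸ = 3.886×10⁻⁸ m⁻¹.
a = 2.574×10⁷ m = 25736 km.

a ≈ 25700 km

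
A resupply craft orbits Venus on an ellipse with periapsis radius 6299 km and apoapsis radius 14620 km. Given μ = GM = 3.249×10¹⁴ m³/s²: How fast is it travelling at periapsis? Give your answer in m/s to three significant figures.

Semi-major axis a = (r_p + r_a)/2 = 10460 km = 1.046×10⁷ m.
Vis-viva: v² = μ(2/r − 1/a) = 3.249×10¹⁴ × (3.175×10⁻⁷ − 9.561×10⁻⁸) = 7.210×10⁷ m²/s².
v = 8491 m/s.

v ≈ 8490 m/s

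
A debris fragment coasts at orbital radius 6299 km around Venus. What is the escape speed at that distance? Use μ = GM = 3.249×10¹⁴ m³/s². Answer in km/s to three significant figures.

r = 6299 km = 6.299×10⁶ m.
Escape speed v_esc = √(2μ/r) = √(2 × 3.249×10¹⁴ / 6.299×10⁶) = √(1.032×10⁸) = 10160 m/s.
= 10.16 km/s.

v_esc ≈ 10.2 km/s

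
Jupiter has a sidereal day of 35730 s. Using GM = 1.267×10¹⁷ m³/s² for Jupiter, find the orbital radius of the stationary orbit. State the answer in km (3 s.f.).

r_sync ≈ 1.60×10⁵ km

A synchronous orbit has period T, so by Kepler's third law a = (μT²/4π²)^(1/3).
μT²/4π² = 1.267×10¹⁷ × (3.573×10⁴)² / 39.48 = 4.097×10²⁴ m³.
a = 1.600×10⁸ m = 1.6002×10⁵ km.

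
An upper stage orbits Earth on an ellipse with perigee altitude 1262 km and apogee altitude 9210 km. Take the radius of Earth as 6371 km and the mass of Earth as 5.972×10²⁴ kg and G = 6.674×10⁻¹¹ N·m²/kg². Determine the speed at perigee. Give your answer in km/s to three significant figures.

μ = GM = 6.674×10⁻¹¹ × 5.972×10²⁴ = 3.986×10¹⁴ m³/s².
r_p = 6371 + 1262 = 7633.0 km = 7.6330×10⁶ m.
r_a = 6371 + 9210 = 15581 km = 1.5581×10⁷ m.
Semi-major axis a = (r_p + r_a)/2 = 11607 km = 1.161×10⁷ m.
Vis-viva: v² = μ(2/r − 1/a) = 3.986×10¹⁴ × (2.620×10⁻⁷ − 8.615×10⁻⁸) = 7.009×10⁷ m²/s².
v = 8372 m/s = 8.372 km/s.

v ≈ 8.37 km/s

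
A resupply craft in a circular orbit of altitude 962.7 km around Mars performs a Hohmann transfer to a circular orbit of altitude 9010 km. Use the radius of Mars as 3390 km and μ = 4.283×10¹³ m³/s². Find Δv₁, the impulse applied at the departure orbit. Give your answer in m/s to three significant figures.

r₁ = 3390 + 962.7 = 4352.7 km = 4.3527×10⁶ m.
r₂ = 3390 + 9010 = 12400 km = 1.2400×10⁷ m.
Transfer ellipse a_t = (r₁ + r₂)/2 = 8.376×10⁶ m.
At r₁: circular v_c1 = √(μ/r₁) = 3137 m/s; transfer-periapsis v_p = √[μ(2/r₁ − 1/a_t)] = 3817 m/s.
Δv₁ = v_p − v_c1 = 679.8 m/s.

Δv ≈ 680 m/s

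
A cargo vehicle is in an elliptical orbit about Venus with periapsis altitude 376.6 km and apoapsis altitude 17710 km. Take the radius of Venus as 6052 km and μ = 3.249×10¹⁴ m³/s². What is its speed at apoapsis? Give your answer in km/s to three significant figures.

v ≈ 2.41 km/s

r_p = 6052 + 376.6 = 6428.6 km = 6.4286×10⁶ m.
r_a = 6052 + 17710 = 23762 km = 2.3762×10⁷ m.
Semi-major axis a = (r_p + r_a)/2 = 15095 km = 1.510×10⁷ m.
Vis-viva: v² = μ(2/r − 1/a) = 3.249×10¹⁴ × (8.417×10⁻⁸ − 6.625×10⁻⁸) = 5.823×10⁶ m²/s².
v = 2413 m/s = 2.413 km/s.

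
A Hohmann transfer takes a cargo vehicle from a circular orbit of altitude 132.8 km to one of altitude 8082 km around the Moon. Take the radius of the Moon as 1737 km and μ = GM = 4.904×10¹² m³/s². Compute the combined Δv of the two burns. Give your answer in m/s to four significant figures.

Δv_total ≈ 786.6 m/s

r₁ = 1737 + 132.8 = 1869.8 km = 1.8698×10⁶ m.
r₂ = 1737 + 8082 = 9819.0 km = 9.8190×10⁶ m.
Transfer ellipse a_t = (r₁ + r₂)/2 = 5.844×10⁶ m.
At r₁: circular v_c1 = √(μ/r₁) = 1619 m/s; transfer-perilune v_p = √[μ(2/r₁ − 1/a_t)] = 2099 m/s.
Δv₁ = v_p − v_c1 = 479.7 m/s.
At r₂: circular v_c2 = √(μ/r₂) = 706.7 m/s; transfer-apolune v_a = √[μ(2/r₂ − 1/a_t)] = 399.7 m/s.
Δv₂ = v_c2 − v_a = 307.0 m/s.
Total Δv = Δv₁ + Δv₂ = 786.6 m/s.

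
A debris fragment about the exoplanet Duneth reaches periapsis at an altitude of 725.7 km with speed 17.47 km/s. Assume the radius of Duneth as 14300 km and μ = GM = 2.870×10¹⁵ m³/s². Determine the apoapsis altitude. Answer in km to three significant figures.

r_p = 14300 + 725.7 = 15026 km = 1.503×10⁷ m.
Specific energy ε = v²/2 − μ/r = -3.841×10⁷ J/kg, so a = −μ/(2ε) = 3.736×10⁷ m.
The apsides satisfy r_p + r_a = 2a, so the apoapsis radius is 2a − r_p = 5.970×10⁷ m = 59703 km.
Apoapsis altitude = 59703 − 14300 = 45403 km.

apoapsis altitude ≈ 45400 km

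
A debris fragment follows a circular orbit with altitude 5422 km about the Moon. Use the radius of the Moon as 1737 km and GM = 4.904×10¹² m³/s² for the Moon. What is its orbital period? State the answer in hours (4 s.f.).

r = 1737 + 5422 = 7159.0 km = 7.1590×10⁶ m.
Kepler's third law: T = 2π√(r³/μ) = 2π√((7.159×10⁶)³ / 4.904×10¹²).
r³/μ = 7.482×10⁷ s², so T = 2π × 8.650×10³ = 5.435×10⁴ s.
Converting: 5.435×10⁴ s ÷ 3600 = 15.10 hours.

T ≈ 15.10 hours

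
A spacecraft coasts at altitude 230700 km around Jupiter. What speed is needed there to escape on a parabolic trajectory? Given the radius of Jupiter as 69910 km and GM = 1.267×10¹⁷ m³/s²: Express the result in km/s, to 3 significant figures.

v_esc ≈ 29.0 km/s

r = 69910 + 230700 = 300610 km = 3.0061×10⁸ m.
Escape speed v_esc = √(2μ/r) = √(2 × 1.267×10¹⁷ / 3.006×10⁸) = √(8.430×10⁸) = 29030 m/s.
= 29.03 km/s.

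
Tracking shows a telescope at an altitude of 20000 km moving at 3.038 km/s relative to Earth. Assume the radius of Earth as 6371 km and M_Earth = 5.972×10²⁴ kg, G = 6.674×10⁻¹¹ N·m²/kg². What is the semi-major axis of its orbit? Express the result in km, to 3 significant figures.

μ = GM = 6.674×10⁻¹¹ × 5.972×10²⁴ = 3.986×10¹⁴ m³/s².
r = 6371 + 20000 = 26371 km = 2.637×10⁷ m.
Vis-viva rearranged: 1/a = 2/r − v²/μ = 7.584×10⁻⁸ − 2.316×10⁻⁸ = 5.268×10⁻⁸ m⁻¹.
a = 1.898×10⁷ m = 18981 km.

a ≈ 19000 km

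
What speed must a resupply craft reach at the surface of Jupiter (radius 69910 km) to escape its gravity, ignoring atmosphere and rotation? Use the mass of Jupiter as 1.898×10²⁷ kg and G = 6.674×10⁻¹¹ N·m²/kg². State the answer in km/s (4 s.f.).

μ = GM = 6.674×10⁻¹¹ × 1.898×10²⁷ = 1.267×10¹⁷ m³/s².
r = R = 6.991×10⁷ m.
Escape speed v_esc = √(2μ/r) = √(2 × 1.267×10¹⁷ / 6.991×10⁷) = √(3.624×10⁹) = 60200 m/s.
= 60.20 km/s.

v_esc ≈ 60.20 km/s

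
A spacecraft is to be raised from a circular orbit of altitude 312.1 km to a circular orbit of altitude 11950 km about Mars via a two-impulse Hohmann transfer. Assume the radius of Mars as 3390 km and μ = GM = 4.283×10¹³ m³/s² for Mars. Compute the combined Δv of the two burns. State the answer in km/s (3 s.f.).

Δv_total ≈ 1.55 km/s

r₁ = 3390 + 312.1 = 3702.1 km = 3.7021×10⁶ m.
r₂ = 3390 + 11950 = 15340 km = 1.5340×10⁷ m.
Transfer ellipse a_t = (r₁ + r₂)/2 = 9.521×10⁶ m.
At r₁: circular v_c1 = √(μ/r₁) = 3401 m/s; transfer-periapsis v_p = √[μ(2/r₁ − 1/a_t)] = 4317 m/s.
Δv₁ = v_p − v_c1 = 916.0 m/s.
At r₂: circular v_c2 = √(μ/r₂) = 1671 m/s; transfer-apoapsis v_a = √[μ(2/r₂ − 1/a_t)] = 1042 m/s.
Δv₂ = v_c2 − v_a = 629.0 m/s.
Total Δv = Δv₁ + Δv₂ = 1545 m/s = 1.545 km/s.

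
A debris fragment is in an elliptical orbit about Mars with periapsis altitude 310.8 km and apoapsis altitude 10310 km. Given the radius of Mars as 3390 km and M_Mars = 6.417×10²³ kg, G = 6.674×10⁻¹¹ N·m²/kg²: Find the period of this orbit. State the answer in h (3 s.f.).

μ = GM = 6.674×10⁻¹¹ × 6.417×10²³ = 4.283×10¹³ m³/s².
r_p = 3390 + 310.8 = 3700.8 km = 3.7008×10⁶ m.
r_a = 3390 + 10310 = 13700 km = 1.3700×10⁷ m.
Semi-major axis a = (r_p + r_a)/2 = (3700.8 + 13700)/2 = 8700.4 km = 8.700×10⁶ m.
By Kepler's third law T = 2π√(a³/μ) = 2π × 3.921×10³ = 2.464×10⁴ s.
= 6.844 h.

T ≈ 6.84 h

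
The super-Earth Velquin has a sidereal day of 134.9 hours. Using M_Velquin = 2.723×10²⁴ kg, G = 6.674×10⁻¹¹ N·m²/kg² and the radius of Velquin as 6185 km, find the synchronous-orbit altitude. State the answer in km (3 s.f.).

μ = GM = 6.674×10⁻¹¹ × 2.723×10²⁴ = 1.817×10¹⁴ m³/s².
T = 134.9 hours = 4.856×10⁵ s.
A synchronous orbit has period T, so by Kepler's third law a = (μT²/4π²)^(1/3).
μT²/4π² = 1.817×10¹⁴ × (4.856×10⁵)² / 39.48 = 1.086×10²⁴ m³.
a = 1.028×10⁸ m = 1.0278×10⁵ km.
Altitude h = a − R = 1.0278×10⁵ − 6185 = 96593 km.

h_sync ≈ 96600 km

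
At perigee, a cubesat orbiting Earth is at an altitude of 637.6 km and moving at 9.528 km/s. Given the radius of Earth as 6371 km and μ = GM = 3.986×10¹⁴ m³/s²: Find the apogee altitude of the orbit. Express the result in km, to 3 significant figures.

apogee altitude ≈ 21300 km

r_p = 6371 + 637.6 = 7008.6 km = 7.009×10⁶ m.
Specific energy ε = v²/2 − μ/r = -1.148×10⁷ J/kg, so a = −μ/(2ε) = 1.736×10⁷ m.
The apsides satisfy r_p + r_a = 2a, so the apogee radius is 2a − r_p = 2.771×10⁷ m = 27708 km.
Apogee altitude = 27708 − 6371 = 21337 km.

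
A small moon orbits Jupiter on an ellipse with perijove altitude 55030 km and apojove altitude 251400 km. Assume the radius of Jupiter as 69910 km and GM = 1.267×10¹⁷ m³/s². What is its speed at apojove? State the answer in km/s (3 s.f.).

r_p = 69910 + 55030 = 124940 km = 1.2494×10⁸ m.
r_a = 69910 + 251400 = 321310 km = 3.2131×10⁸ m.
Semi-major axis a = (r_p + r_a)/2 = 2.2312×10⁵ km = 2.231×10⁸ m.
Vis-viva: v² = μ(2/r − 1/a) = 1.267×10¹⁷ × (6.225×10⁻⁹ − 4.482×10⁻⁹) = 2.208×10⁸ m²/s².
v = 14860 m/s = 14.86 km/s.

v ≈ 14.9 km/s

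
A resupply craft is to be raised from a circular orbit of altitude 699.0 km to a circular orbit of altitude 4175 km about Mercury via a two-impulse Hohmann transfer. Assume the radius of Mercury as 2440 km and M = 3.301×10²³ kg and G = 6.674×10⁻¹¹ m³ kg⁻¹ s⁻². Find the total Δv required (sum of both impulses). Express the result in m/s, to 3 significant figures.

Δv_total ≈ 797 m/s

μ = GM = 6.674×10⁻¹¹ × 3.301×10²³ = 2.203×10¹³ m³/s².
r₁ = 2440 + 699.0 = 3139.0 km = 3.1390×10⁶ m.
r₂ = 2440 + 4175 = 6615.0 km = 6.6150×10⁶ m.
Transfer ellipse a_t = (r₁ + r₂)/2 = 4.877×10⁶ m.
At r₁: circular v_c1 = √(μ/r₁) = 2649 m/s; transfer-periherm v_p = √[μ(2/r₁ − 1/a_t)] = 3085 m/s.
Δv₁ = v_p − v_c1 = 436.1 m/s.
At r₂: circular v_c2 = √(μ/r₂) = 1825 m/s; transfer-apoherm v_a = √[μ(2/r₂ − 1/a_t)] = 1464 m/s.
Δv₂ = v_c2 − v_a = 360.9 m/s.
Total Δv = Δv₁ + Δv₂ = 797.0 m/s.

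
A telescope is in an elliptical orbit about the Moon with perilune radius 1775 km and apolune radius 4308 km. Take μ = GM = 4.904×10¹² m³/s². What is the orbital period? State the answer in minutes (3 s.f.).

Semi-major axis a = (r_p + r_a)/2 = (1775.0 + 4308.0)/2 = 3041.5 km = 3.042×10⁶ m.
By Kepler's third law T = 2π√(a³/μ) = 2π × 2.395×10³ = 1.505×10⁴ s.
= 250.8 minutes.

T ≈ 251 minutes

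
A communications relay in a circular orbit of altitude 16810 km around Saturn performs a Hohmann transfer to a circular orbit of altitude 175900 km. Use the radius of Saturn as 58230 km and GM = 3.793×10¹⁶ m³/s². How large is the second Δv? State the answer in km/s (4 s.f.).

r₁ = 58230 + 16810 = 75040 km = 7.5040×10⁷ m.
r₂ = 58230 + 175900 = 234130 km = 2.3413×10⁸ m.
Transfer ellipse a_t = (r₁ + r₂)/2 = 1.546×10⁸ m.
At r₁: circular v_c1 = √(μ/r₁) = 22480 m/s; transfer-perikrone v_p = √[μ(2/r₁ − 1/a_t)] = 27670 m/s.
At r₂: circular v_c2 = √(μ/r₂) = 12730 m/s; transfer-apokrone v_a = √[μ(2/r₂ − 1/a_t)] = 8868 m/s.
Δv₂ = v_c2 − v_a = 3860 m/s.
= 3.860 km/s.

Δv ≈ 3.860 km/s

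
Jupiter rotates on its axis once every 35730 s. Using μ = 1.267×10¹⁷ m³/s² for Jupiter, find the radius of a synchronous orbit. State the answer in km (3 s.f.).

A synchronous orbit has period T, so by Kepler's third law a = (μT²/4π²)^(1/3).
μT²/4π² = 1.267×10¹⁷ × (3.573×10⁴)² / 39.48 = 4.097×10²⁴ m³.
a = 1.600×10⁸ m = 1.6002×10⁵ km.

r_sync ≈ 1.60×10⁵ km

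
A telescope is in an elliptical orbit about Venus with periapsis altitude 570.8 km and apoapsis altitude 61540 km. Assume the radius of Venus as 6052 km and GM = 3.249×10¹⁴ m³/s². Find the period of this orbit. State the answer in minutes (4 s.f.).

T ≈ 1313 minutes

r_p = 6052 + 570.8 = 6622.8 km = 6.6228×10⁶ m.
r_a = 6052 + 61540 = 67592 km = 6.7592×10⁷ m.
Semi-major axis a = (r_p + r_a)/2 = (6622.8 + 67592)/2 = 37107 km = 3.711×10⁷ m.
By Kepler's third law T = 2π√(a³/μ) = 2π × 1.254×10⁴ = 7.879×10⁴ s.
= 1313 minutes.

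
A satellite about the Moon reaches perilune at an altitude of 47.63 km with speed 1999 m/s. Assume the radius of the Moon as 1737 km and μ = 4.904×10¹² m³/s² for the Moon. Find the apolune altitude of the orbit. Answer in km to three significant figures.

apolune altitude ≈ 3020 km

r_p = 1737 + 47.63 = 1784.6 km = 1.785×10⁶ m.
Specific energy ε = v²/2 − μ/r = -7.499×10⁵ J/kg, so a = −μ/(2ε) = 3.270×10⁶ m.
The apsides satisfy r_p + r_a = 2a, so the apolune radius is 2a − r_p = 4.755×10⁶ m = 4754.8 km.
Apolune altitude = 4754.8 − 1737 = 3017.8 km.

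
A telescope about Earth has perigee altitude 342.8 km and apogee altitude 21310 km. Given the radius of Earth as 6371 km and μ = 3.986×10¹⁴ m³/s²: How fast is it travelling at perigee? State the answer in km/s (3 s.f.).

v ≈ 9.78 km/s

r_p = 6371 + 342.8 = 6713.8 km = 6.7138×10⁶ m.
r_a = 6371 + 21310 = 27681 km = 2.7681×10⁷ m.
Semi-major axis a = (r_p + r_a)/2 = 17197 km = 1.720×10⁷ m.
Vis-viva: v² = μ(2/r − 1/a) = 3.986×10¹⁴ × (2.979×10⁻⁷ − 5.815×10⁻⁸) = 9.556×10⁷ m²/s².
v = 9776 m/s = 9.776 km/s.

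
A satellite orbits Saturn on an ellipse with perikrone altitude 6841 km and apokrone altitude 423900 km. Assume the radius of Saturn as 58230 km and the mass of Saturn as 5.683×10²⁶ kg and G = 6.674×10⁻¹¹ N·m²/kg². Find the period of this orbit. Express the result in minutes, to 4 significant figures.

μ = GM = 6.674×10⁻¹¹ × 5.683×10²⁶ = 3.793×10¹⁶ m³/s².
r_p = 58230 + 6841 = 65071 km = 6.5071×10⁷ m.
r_a = 58230 + 423900 = 482130 km = 4.8213×10⁸ m.
Semi-major axis a = (r_p + r_a)/2 = (65071 + 4.8213×10⁵)/2 = 2.7360×10⁵ km = 2.736×10⁸ m.
By Kepler's third law T = 2π√(a³/μ) = 2π × 2.324×10⁴ = 1.460×10⁵ s.
= 2433 minutes.

T ≈ 2433 minutes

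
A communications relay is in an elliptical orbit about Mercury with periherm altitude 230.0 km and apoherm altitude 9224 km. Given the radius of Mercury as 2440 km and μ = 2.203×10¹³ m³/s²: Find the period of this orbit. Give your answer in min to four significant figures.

T ≈ 428.1 min

r_p = 2440 + 230.0 = 2670.0 km = 2.6700×10⁶ m.
r_a = 2440 + 9224 = 11664 km = 1.1664×10⁷ m.
Semi-major axis a = (r_p + r_a)/2 = (2670.0 + 11664)/2 = 7167.0 km = 7.167×10⁶ m.
By Kepler's third law T = 2π√(a³/μ) = 2π × 4.088×10³ = 2.568×10⁴ s.
= 428.1 min.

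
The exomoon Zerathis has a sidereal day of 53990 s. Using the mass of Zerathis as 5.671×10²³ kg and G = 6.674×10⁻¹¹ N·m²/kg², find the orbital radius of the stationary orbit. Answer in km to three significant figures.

μ = GM = 6.674×10⁻¹¹ × 5.671×10²³ = 3.785×10¹³ m³/s².
A synchronous orbit has period T, so by Kepler's third law a = (μT²/4π²)^(1/3).
μT²/4π² = 3.785×10¹³ × (5.399×10⁴)² / 39.48 = 2.795×10²¹ m³.
a = 1.409×10⁷ m = 14085 km.

r_sync ≈ 14100 km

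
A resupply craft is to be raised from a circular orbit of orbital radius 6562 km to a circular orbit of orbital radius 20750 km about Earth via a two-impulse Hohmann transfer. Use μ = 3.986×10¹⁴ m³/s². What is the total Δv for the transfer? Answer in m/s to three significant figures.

Δv_total ≈ 3160 m/s

r₁ = 6562 km = 6.562×10⁶ m.
r₂ = 20750 km = 2.075×10⁷ m.
Transfer ellipse a_t = (r₁ + r₂)/2 = 1.366×10⁷ m.
At r₁: circular v_c1 = √(μ/r₁) = 7794 m/s; transfer-perigee v_p = √[μ(2/r₁ − 1/a_t)] = 9607 m/s.
Δv₁ = v_p − v_c1 = 1813 m/s.
At r₂: circular v_c2 = √(μ/r₂) = 4383 m/s; transfer-apogee v_a = √[μ(2/r₂ − 1/a_t)] = 3038 m/s.
Δv₂ = v_c2 − v_a = 1345 m/s.
Total Δv = Δv₁ + Δv₂ = 3158 m/s.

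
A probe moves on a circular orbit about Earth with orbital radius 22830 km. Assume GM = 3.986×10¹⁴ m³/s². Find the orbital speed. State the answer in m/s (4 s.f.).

v ≈ 4178 m/s

r = 22830 km = 2.283×10⁷ m.
For a circular orbit v = √(μ/r) = √(3.986×10¹⁴ / 2.283×10⁷) = √(1.746×10⁷) = 4178 m/s.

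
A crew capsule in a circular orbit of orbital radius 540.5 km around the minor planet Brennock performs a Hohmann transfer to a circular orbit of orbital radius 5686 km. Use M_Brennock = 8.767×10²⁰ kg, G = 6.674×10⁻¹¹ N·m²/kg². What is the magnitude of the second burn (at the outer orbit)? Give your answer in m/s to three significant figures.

μ = GM = 6.674×10⁻¹¹ × 8.767×10²⁰ = 5.851×10¹⁰ m³/s².
r₁ = 540.5 km = 5.405×10⁵ m.
r₂ = 5686 km = 5.686×10⁶ m.
Transfer ellipse a_t = (r₁ + r₂)/2 = 3.113×10⁶ m.
At r₁: circular v_c1 = √(μ/r₁) = 329.0 m/s; transfer-periapsis v_p = √[μ(2/r₁ − 1/a_t)] = 444.6 m/s.
At r₂: circular v_c2 = √(μ/r₂) = 101.4 m/s; transfer-apoapsis v_a = √[μ(2/r₂ − 1/a_t)] = 42.27 m/s.
Δv₂ = v_c2 − v_a = 59.17 m/s.

Δv ≈ 59.2 m/s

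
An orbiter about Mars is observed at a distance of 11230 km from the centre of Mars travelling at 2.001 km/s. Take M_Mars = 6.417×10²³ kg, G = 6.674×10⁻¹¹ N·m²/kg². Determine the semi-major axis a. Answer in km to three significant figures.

μ = GM = 6.674×10⁻¹¹ × 6.417×10²³ = 4.283×10¹³ m³/s².
r = 1.123×10⁷ m.
Vis-viva rearranged: 1/a = 2/r − v²/μ = 1.781×10⁻⁷ − 9.349×10⁻⁸ = 8.460×10⁻⁸ m⁻¹.
a = 1.182×10⁷ m = 11820 km.

a ≈ 11800 km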